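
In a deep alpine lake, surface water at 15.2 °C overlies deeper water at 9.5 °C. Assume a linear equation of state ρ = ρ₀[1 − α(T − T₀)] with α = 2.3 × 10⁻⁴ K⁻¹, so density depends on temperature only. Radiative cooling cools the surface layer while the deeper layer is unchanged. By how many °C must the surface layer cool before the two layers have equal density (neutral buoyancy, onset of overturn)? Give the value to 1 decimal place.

With temperature the only control, equal density requires T_surf′ = T_deep.
T_surf′ = 9.5 °C.
Cooling required: 15.2 − 9.5 = 5.7 °C.

5.7 °C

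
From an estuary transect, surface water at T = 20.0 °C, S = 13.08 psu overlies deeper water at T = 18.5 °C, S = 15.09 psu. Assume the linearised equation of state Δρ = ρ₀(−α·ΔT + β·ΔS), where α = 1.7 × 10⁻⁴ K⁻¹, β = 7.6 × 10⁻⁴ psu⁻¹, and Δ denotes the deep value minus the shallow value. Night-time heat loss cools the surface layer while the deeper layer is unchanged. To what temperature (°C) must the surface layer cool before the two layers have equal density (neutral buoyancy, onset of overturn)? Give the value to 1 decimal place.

Neutral buoyancy requires Δρ = 0, i.e. −α(T_deep − T_surf′) + β(S_deep − S_surf) = 0.
T_surf′ = T_deep − (β/α)·ΔS = 18.5 − (7.6 × 10⁻⁴/1.7 × 10⁻⁴)·(+2.01) = 9.514 °C.
Cooling required: 20.0 − (9.514) = 10.486 °C.

9.5 °C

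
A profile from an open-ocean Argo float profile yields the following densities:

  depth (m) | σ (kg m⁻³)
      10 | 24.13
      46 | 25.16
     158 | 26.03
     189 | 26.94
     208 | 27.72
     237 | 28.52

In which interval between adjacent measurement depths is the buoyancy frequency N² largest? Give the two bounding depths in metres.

Compute the density gradient over each adjacent pair:
  10–46 m: Δρ/Δz = 1.03/36 = 0.029 kg m⁻⁴
  46–158 m: Δρ/Δz = 0.87/112 = 7.8 × 10⁻³ kg m⁻⁴
  158–189 m: Δρ/Δz = 0.91/31 = 0.029 kg m⁻⁴
  189–208 m: Δρ/Δz = 0.78/19 = 0.041 kg m⁻⁴
  208–237 m: Δρ/Δz = 0.80/29 = 0.028 kg m⁻⁴
The largest gradient is in the 189–208 m interval — the pycnocline.

189–208 m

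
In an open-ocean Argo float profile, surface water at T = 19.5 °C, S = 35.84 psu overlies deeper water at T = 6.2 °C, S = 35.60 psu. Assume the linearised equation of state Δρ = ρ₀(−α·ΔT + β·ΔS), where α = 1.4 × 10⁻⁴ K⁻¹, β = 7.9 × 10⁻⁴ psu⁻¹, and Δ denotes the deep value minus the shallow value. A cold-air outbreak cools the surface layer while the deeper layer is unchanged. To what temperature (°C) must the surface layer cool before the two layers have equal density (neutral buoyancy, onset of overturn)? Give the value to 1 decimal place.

Neutral buoyancy requires Δρ = 0, i.e. −α(T_deep − T_surf′) + β(S_deep − S_surf) = 0.
T_surf′ = T_deep − (β/α)·ΔS = 6.2 − (7.9 × 10⁻⁴/1.4 × 10⁻⁴)·(-0.24) = 7.554 °C.
Cooling required: 19.5 − (7.554) = 11.946 °C.

7.6 °C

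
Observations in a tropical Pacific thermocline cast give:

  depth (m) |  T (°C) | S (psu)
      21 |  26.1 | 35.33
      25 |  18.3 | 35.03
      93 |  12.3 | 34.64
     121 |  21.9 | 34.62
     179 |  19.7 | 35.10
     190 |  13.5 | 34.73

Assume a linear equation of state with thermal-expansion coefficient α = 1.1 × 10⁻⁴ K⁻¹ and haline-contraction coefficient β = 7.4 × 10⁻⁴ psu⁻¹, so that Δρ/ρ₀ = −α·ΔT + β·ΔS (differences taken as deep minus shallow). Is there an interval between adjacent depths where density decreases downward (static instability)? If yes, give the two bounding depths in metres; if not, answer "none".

93–121 m

Evaluate Δρ/ρ₀ = −αΔT + βΔS across each adjacent pair:
  21–25 m: −αΔT+βΔS = −(1.1 × 10⁻⁴)(-7.8)+(7.4 × 10⁻⁴)(-0.30) = 6.4 × 10⁻⁴ → stable
  25–93 m: −αΔT+βΔS = −(1.1 × 10⁻⁴)(-6.0)+(7.4 × 10⁻⁴)(-0.39) = 3.7 × 10⁻⁴ → stable
  93–121 m: −αΔT+βΔS = −(1.1 × 10⁻⁴)(+9.6)+(7.4 × 10⁻⁴)(-0.02) = -1.1 × 10⁻³ → UNSTABLE
  121–179 m: −αΔT+βΔS = −(1.1 × 10⁻⁴)(-2.2)+(7.4 × 10⁻⁴)(+0.48) = 6.0 × 10⁻⁴ → stable
  179–190 m: −αΔT+βΔS = −(1.1 × 10⁻⁴)(-6.2)+(7.4 × 10⁻⁴)(-0.37) = 4.1 × 10⁻⁴ → stable
The 93–121 m interval has Δρ < 0: lighter water underlies denser water.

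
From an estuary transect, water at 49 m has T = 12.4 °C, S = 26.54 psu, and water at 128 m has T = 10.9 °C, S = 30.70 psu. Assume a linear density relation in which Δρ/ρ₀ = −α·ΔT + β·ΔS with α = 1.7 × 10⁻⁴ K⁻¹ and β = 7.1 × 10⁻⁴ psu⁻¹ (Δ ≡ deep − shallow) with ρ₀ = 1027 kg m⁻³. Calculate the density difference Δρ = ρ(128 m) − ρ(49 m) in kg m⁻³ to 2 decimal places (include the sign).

ΔT = -1.5 K, ΔS = +4.16 psu (deep − shallow).
Δρ/ρ₀ = −(1.7 × 10⁻⁴)(-1.5) + (7.1 × 10⁻⁴)(+4.16) = 3.2086 × 10⁻³.
Δρ = 1027 × (3.2086 × 10⁻³) = +3.30 kg m⁻³.
Positive Δρ: denser below, stable.

+3.30 kg m⁻³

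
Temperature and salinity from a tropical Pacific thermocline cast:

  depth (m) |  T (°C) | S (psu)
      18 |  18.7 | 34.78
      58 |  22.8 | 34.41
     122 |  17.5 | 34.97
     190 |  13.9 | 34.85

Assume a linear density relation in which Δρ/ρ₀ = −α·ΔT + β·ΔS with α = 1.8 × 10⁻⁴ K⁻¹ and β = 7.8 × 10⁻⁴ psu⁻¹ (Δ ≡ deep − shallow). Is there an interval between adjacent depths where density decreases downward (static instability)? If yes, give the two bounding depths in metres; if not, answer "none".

18–58 m

Evaluate Δρ/ρ₀ = −αΔT + βΔS across each adjacent pair:
  18–58 m: −αΔT+βΔS = −(1.8 × 10⁻⁴)(+4.1)+(7.8 × 10⁻⁴)(-0.37) = -1.0 × 10⁻³ → UNSTABLE
  58–122 m: −αΔT+βΔS = −(1.8 × 10⁻⁴)(-5.3)+(7.8 × 10⁻⁴)(+0.56) = 1.4 × 10⁻³ → stable
  122–190 m: −αΔT+βΔS = −(1.8 × 10⁻⁴)(-3.6)+(7.8 × 10⁻⁴)(-0.12) = 5.5 × 10⁻⁴ → stable
The 18–58 m interval has Δρ < 0: lighter water underlies denser water.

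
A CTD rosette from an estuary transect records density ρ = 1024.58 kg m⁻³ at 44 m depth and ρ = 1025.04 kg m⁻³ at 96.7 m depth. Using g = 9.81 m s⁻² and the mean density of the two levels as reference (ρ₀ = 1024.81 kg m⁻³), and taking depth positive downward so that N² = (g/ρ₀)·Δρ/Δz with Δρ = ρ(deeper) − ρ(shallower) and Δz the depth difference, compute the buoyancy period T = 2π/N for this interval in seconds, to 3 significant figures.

687 s

Δρ = 1025.04 − 1024.58 = 0.46 kg m⁻³ over Δz = 96.7 − 44 = 52.7 m.
N² = (9.81/1024.81) × (0.46/52.7) = 8.3555 × 10⁻⁵ s⁻².
N = √(8.3555 × 10⁻⁵) = 9.1408 × 10⁻³ rad s⁻¹, so T = 2π/N = 687.38 s ≈ 687 s.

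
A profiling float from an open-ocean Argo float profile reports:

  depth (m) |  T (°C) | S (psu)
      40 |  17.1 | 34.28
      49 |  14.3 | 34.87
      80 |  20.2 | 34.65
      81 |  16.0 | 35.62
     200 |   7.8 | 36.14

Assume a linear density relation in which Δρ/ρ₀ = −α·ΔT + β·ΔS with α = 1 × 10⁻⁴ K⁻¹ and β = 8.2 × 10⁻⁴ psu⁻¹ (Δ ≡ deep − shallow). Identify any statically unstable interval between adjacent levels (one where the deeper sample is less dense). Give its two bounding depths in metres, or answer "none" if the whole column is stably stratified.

Evaluate Δρ/ρ₀ = −αΔT + βΔS across each adjacent pair:
  40–49 m: −αΔT+βΔS = −(1 × 10⁻⁴)(-2.8)+(8.2 × 10⁻⁴)(+0.59) = 7.6 × 10⁻⁴ → stable
  49–80 m: −αΔT+βΔS = −(1 × 10⁻⁴)(+5.9)+(8.2 × 10⁻⁴)(-0.22) = -7.7 × 10⁻⁴ → UNSTABLE
  80–81 m: −αΔT+βΔS = −(1 × 10⁻⁴)(-4.2)+(8.2 × 10⁻⁴)(+0.97) = 1.2 × 10⁻³ → stable
  81–200 m: −αΔT+βΔS = −(1 × 10⁻⁴)(-8.2)+(8.2 × 10⁻⁴)(+0.52) = 1.2 × 10⁻³ → stable
The 49–80 m interval has Δρ < 0: lighter water underlies denser water.

49–80 m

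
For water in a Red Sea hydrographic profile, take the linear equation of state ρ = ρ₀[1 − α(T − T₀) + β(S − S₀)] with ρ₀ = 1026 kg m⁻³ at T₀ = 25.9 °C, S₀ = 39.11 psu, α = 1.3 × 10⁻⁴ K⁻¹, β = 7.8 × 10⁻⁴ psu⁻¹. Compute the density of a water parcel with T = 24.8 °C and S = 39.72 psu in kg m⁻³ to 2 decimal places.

1026.63 kg m⁻³

T − T₀ = -1.1 K, S − S₀ = +0.61 psu.
Bracket = 1 − α·(-1.1) + β·(+0.61) = 1 + (6.188 × 10⁻⁴) = 1.0006188.
ρ = 1026 × 1.0006188 = 1026.63 kg m⁻³.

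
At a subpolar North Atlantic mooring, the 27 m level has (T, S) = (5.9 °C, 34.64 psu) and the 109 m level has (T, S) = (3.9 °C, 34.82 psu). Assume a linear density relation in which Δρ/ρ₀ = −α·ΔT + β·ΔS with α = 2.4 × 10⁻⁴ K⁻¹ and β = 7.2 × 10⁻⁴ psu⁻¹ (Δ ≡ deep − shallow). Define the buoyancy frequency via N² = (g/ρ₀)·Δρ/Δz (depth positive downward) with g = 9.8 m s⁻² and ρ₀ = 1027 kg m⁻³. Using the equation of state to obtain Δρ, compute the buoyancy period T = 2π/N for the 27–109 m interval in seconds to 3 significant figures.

ΔT = -2.0 K, ΔS = +0.18 psu (deep − shallow).
Δρ/ρ₀ = −αΔT + βΔS = 4.80 × 10⁻⁴ + 1.296 × 10⁻⁴ = 6.096 × 10⁻⁴, so Δρ ≈ 0.6261 kg m⁻³.
N² = (g/ρ₀)·Δρ/Δz = g·(Δρ/ρ₀)/Δz = 9.8 × 6.096 × 10⁻⁴ / 82 = 7.2855 × 10⁻⁵ s⁻².
N = √(7.2855 × 10⁻⁵) = 8.5355 × 10⁻³ rad s⁻¹ → T = 2π/N = 736.12 s ≈ 736 s.

736 s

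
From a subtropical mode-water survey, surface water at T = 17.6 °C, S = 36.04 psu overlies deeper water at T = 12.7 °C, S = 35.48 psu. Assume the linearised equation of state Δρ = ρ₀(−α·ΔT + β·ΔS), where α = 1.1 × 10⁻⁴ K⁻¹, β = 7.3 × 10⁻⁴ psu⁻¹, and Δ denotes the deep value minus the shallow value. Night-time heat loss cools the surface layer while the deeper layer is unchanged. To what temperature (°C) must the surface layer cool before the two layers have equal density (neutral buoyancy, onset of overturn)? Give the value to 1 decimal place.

16.4 °C

Neutral buoyancy requires Δρ = 0, i.e. −α(T_deep − T_surf′) + β(S_deep − S_surf) = 0.
T_surf′ = T_deep − (β/α)·ΔS = 12.7 − (7.3 × 10⁻⁴/1.1 × 10⁻⁴)·(-0.56) = 16.416 °C.
Cooling required: 17.6 − (16.416) = 1.184 °C.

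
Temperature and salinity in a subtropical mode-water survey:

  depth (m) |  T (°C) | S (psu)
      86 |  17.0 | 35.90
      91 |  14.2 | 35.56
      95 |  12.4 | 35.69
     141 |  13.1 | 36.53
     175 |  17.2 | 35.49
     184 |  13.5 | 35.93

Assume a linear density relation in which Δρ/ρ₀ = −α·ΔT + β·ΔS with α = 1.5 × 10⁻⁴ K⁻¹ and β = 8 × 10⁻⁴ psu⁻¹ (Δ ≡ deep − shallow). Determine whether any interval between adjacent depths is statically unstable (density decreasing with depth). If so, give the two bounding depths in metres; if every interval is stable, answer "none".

141–175 m

Evaluate Δρ/ρ₀ = −αΔT + βΔS across each adjacent pair:
  86–91 m: −αΔT+βΔS = −(1.5 × 10⁻⁴)(-2.8)+(8 × 10⁻⁴)(-0.34) = 1.5 × 10⁻⁴ → stable
  91–95 m: −αΔT+βΔS = −(1.5 × 10⁻⁴)(-1.8)+(8 × 10⁻⁴)(+0.13) = 3.7 × 10⁻⁴ → stable
  95–141 m: −αΔT+βΔS = −(1.5 × 10⁻⁴)(+0.7)+(8 × 10⁻⁴)(+0.84) = 5.7 × 10⁻⁴ → stable
  141–175 m: −αΔT+βΔS = −(1.5 × 10⁻⁴)(+4.1)+(8 × 10⁻⁴)(-1.04) = -1.4 × 10⁻³ → UNSTABLE
  175–184 m: −αΔT+βΔS = −(1.5 × 10⁻⁴)(-3.7)+(8 × 10⁻⁴)(+0.44) = 9.1 × 10⁻⁴ → stable
The 141–175 m interval has Δρ < 0: lighter water underlies denser water.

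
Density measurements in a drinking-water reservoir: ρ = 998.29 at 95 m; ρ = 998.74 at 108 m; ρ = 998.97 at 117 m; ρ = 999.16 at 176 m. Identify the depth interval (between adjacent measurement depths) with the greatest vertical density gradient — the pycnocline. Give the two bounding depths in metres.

95–108 m

Compute the density gradient over each adjacent pair:
  95–108 m: Δρ/Δz = 0.45/13 = 0.035 kg m⁻⁴
  108–117 m: Δρ/Δz = 0.23/9 = 0.026 kg m⁻⁴
  117–176 m: Δρ/Δz = 0.19/59 = 3.2 × 10⁻³ kg m⁻⁴
The largest gradient is in the 95–108 m interval — the pycnocline.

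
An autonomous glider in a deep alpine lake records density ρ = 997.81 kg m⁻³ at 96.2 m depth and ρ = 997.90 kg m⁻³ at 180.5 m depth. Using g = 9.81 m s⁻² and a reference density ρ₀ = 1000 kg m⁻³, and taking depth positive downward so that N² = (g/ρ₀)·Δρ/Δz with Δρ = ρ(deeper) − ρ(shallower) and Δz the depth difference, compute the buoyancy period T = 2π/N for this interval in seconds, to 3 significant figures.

Δρ = 997.90 − 997.81 = 0.09 kg m⁻³ over Δz = 180.5 − 96.2 = 84.3 m.
N² = (9.81/1000) × (0.09/84.3) = 1.0473 × 10⁻⁵ s⁻².
N = √(1.0473 × 10⁻⁵) = 3.2362 × 10⁻³ rad s⁻¹, so T = 2π/N = 1.9415 × 10³ s ≈ 1.94 × 10³ s.

1.94 × 10³ s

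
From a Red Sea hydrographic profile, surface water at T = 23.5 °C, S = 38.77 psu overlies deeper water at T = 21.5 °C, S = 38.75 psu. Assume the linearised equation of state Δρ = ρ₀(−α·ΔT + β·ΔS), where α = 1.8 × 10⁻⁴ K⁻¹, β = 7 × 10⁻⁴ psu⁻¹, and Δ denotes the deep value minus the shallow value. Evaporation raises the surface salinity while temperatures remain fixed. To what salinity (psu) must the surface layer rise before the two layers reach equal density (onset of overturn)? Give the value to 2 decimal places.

39.26 psu

Neutral buoyancy requires −α(T_deep − T_surf) + β(S_deep − S_surf′) = 0.
S_surf′ = S_deep − (α/β)·ΔT = 38.75 − (1.8 × 10⁻⁴/7 × 10⁻⁴)·(-2.0) = 39.2643 psu.
Increase required: 39.2643 − 38.77 = 0.4943 psu.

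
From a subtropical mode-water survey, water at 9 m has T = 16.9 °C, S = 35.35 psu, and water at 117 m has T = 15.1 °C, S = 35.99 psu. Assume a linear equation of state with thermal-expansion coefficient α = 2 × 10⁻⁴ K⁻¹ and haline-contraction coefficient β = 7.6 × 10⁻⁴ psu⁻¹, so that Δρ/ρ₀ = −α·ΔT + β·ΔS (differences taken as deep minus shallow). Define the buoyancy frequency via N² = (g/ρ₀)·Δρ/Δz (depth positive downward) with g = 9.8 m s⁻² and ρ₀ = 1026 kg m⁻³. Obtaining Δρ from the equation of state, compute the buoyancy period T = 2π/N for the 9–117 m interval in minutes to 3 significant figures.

ΔT = -1.8 K, ΔS = +0.64 psu (deep − shallow).
Δρ/ρ₀ = −αΔT + βΔS = 3.60 × 10⁻⁴ + 4.864 × 10⁻⁴ = 8.464 × 10⁻⁴, so Δρ ≈ 0.8684 kg m⁻³.
N² = (g/ρ₀)·Δρ/Δz = g·(Δρ/ρ₀)/Δz = 9.8 × 8.464 × 10⁻⁴ / 108 = 7.6803 × 10⁻⁵ s⁻².
N = √(7.6803 × 10⁻⁵) = 8.7637 × 10⁻³ rad s⁻¹ → T = 2π/N = 716.96 s = 11.949 min ≈ 11.9 min.

11.9 min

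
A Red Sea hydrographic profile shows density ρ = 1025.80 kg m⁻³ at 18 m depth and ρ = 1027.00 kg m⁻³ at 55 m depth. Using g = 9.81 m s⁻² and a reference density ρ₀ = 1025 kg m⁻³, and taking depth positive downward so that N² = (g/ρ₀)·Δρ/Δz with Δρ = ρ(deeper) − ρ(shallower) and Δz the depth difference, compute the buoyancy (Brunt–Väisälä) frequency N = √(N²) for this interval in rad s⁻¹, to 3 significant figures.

0.0176 rad s⁻¹

Δρ = 1027.00 − 1025.80 = 1.20 kg m⁻³ over Δz = 55 − 18 = 37 m.
N² = (9.81/1025) × (1.20/37) = 3.1040 × 10⁻⁴ s⁻².
N = √(3.1040 × 10⁻⁴) = 0.017618 rad s⁻¹ ≈ 0.0176 rad s⁻¹.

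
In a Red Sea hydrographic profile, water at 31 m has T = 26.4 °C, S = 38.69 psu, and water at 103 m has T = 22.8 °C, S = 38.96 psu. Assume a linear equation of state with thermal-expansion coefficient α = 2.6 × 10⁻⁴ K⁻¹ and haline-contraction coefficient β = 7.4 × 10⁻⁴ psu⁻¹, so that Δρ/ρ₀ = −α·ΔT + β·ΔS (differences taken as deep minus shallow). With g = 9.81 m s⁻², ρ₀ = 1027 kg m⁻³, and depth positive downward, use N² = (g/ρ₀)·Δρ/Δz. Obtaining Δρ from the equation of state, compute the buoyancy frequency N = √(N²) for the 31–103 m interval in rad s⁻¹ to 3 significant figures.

0.0124 rad s⁻¹

ΔT = -3.6 K, ΔS = +0.27 psu (deep − shallow).
Δρ/ρ₀ = −αΔT + βΔS = 9.36 × 10⁻⁴ + 1.998 × 10⁻⁴ = 1.1358 × 10⁻³, so Δρ ≈ 1.166 kg m⁻³.
N² = (g/ρ₀)·Δρ/Δz = g·(Δρ/ρ₀)/Δz = 9.81 × 1.1358 × 10⁻³ / 72 = 1.5475 × 10⁻⁴ s⁻².
N = √(1.5475 × 10⁻⁴) = 0.012440 rad s⁻¹ ≈ 0.0124 rad s⁻¹.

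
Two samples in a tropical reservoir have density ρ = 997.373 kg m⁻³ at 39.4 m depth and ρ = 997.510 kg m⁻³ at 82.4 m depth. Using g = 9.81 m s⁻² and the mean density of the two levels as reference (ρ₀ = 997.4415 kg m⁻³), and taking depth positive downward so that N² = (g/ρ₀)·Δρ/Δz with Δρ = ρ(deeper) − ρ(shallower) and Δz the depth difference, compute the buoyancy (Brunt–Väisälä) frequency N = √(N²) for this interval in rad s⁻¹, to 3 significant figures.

Δρ = 997.510 − 997.373 = 0.137 kg m⁻³ over Δz = 82.4 − 39.4 = 43 m.
N² = (9.81/997.4415) × (0.137/43) = 3.1335 × 10⁻⁵ s⁻².
N = √(3.1335 × 10⁻⁵) = 5.5978 × 10⁻³ rad s⁻¹ ≈ 5.60 × 10⁻³ rad s⁻¹.

5.60 × 10⁻³ rad s⁻¹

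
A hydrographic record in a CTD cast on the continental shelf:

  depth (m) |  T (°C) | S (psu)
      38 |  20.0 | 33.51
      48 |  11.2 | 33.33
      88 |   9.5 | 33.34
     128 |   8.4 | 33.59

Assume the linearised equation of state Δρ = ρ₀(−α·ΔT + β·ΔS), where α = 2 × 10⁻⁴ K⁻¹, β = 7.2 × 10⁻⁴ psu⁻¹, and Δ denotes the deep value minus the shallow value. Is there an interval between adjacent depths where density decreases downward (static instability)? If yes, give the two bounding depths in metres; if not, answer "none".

Evaluate Δρ/ρ₀ = −αΔT + βΔS across each adjacent pair:
  38–48 m: −αΔT+βΔS = −(2 × 10⁻⁴)(-8.8)+(7.2 × 10⁻⁴)(-0.18) = 1.6 × 10⁻³ → stable
  48–88 m: −αΔT+βΔS = −(2 × 10⁻⁴)(-1.7)+(7.2 × 10⁻⁴)(+0.01) = 3.5 × 10⁻⁴ → stable
  88–128 m: −αΔT+βΔS = −(2 × 10⁻⁴)(-1.1)+(7.2 × 10⁻⁴)(+0.25) = 4.0 × 10⁻⁴ → stable
Every interval has Δρ > 0: the column is stably stratified throughout.

none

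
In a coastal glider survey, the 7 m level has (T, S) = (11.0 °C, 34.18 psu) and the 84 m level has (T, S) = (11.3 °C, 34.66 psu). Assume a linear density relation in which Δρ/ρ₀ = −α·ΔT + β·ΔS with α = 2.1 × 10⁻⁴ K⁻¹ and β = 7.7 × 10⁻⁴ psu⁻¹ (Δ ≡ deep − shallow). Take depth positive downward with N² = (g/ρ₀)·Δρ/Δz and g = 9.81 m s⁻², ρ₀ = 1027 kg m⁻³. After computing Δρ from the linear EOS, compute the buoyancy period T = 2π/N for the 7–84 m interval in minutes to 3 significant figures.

16.8 min

ΔT = +0.3 K, ΔS = +0.48 psu (deep − shallow).
Δρ/ρ₀ = −αΔT + βΔS = -6.30 × 10⁻⁵ + 3.696 × 10⁻⁴ = 3.066 × 10⁻⁴, so Δρ ≈ 0.3149 kg m⁻³.
N² = (g/ρ₀)·Δρ/Δz = g·(Δρ/ρ₀)/Δz = 9.81 × 3.066 × 10⁻⁴ / 77 = 3.9062 × 10⁻⁵ s⁻².
N = √(3.9062 × 10⁻⁵) = 6.2500 × 10⁻³ rad s⁻¹ → T = 2π/N = 1.0053 × 10³ s = 16.755 min ≈ 16.8 min.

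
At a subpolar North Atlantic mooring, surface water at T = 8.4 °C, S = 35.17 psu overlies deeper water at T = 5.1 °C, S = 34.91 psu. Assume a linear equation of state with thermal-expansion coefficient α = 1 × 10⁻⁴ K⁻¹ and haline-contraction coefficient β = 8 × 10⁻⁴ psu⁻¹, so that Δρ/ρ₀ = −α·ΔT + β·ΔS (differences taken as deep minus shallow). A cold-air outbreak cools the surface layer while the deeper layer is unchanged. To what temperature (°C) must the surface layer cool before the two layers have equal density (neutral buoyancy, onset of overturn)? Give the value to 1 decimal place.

7.2 °C

Neutral buoyancy requires Δρ = 0, i.e. −α(T_deep − T_surf′) + β(S_deep − S_surf) = 0.
T_surf′ = T_deep − (β/α)·ΔS = 5.1 − (8 × 10⁻⁴/1 × 10⁻⁴)·(-0.26) = 7.180 °C.
Cooling required: 8.4 − (7.180) = 1.220 °C.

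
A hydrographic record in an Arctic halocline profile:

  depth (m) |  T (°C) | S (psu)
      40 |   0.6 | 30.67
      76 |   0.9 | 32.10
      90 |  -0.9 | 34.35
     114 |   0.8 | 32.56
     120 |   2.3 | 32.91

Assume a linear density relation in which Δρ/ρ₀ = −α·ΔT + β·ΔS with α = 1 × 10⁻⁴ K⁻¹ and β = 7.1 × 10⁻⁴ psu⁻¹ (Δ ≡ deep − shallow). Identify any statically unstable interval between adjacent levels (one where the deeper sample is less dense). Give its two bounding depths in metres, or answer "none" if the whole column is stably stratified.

Evaluate Δρ/ρ₀ = −αΔT + βΔS across each adjacent pair:
  40–76 m: −αΔT+βΔS = −(1 × 10⁻⁴)(+0.3)+(7.1 × 10⁻⁴)(+1.43) = 9.9 × 10⁻⁴ → stable
  76–90 m: −αΔT+βΔS = −(1 × 10⁻⁴)(-1.8)+(7.1 × 10⁻⁴)(+2.25) = 1.8 × 10⁻³ → stable
  90–114 m: −αΔT+βΔS = −(1 × 10⁻⁴)(+1.7)+(7.1 × 10⁻⁴)(-1.79) = -1.4 × 10⁻³ → UNSTABLE
  114–120 m: −αΔT+βΔS = −(1 × 10⁻⁴)(+1.5)+(7.1 × 10⁻⁴)(+0.35) = 9.8 × 10⁻⁵ → stable
The 90–114 m interval has Δρ < 0: lighter water underlies denser water.

90–114 m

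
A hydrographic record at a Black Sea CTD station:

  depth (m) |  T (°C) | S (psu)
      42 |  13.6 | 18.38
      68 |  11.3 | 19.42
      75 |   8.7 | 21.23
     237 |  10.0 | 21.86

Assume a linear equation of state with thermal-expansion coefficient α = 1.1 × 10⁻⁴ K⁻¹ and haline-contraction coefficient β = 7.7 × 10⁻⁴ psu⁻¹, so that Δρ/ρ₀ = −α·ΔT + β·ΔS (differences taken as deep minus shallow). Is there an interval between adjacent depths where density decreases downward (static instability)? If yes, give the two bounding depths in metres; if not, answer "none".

none

Evaluate Δρ/ρ₀ = −αΔT + βΔS across each adjacent pair:
  42–68 m: −αΔT+βΔS = −(1.1 × 10⁻⁴)(-2.3)+(7.7 × 10⁻⁴)(+1.04) = 1.1 × 10⁻³ → stable
  68–75 m: −αΔT+βΔS = −(1.1 × 10⁻⁴)(-2.6)+(7.7 × 10⁻⁴)(+1.81) = 1.7 × 10⁻³ → stable
  75–237 m: −αΔT+βΔS = −(1.1 × 10⁻⁴)(+1.3)+(7.7 × 10⁻⁴)(+0.63) = 3.4 × 10⁻⁴ → stable
Every interval has Δρ > 0: the column is stably stratified throughout.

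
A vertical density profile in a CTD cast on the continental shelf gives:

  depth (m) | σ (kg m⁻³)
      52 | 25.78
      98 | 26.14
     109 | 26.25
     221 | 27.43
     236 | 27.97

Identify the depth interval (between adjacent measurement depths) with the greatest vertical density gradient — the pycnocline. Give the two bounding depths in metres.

221–236 m

Compute the density gradient over each adjacent pair:
  52–98 m: Δρ/Δz = 0.36/46 = 7.8 × 10⁻³ kg m⁻⁴
  98–109 m: Δρ/Δz = 0.11/11 = 0.010 kg m⁻⁴
  109–221 m: Δρ/Δz = 1.18/112 = 0.011 kg m⁻⁴
  221–236 m: Δρ/Δz = 0.54/15 = 0.036 kg m⁻⁴
The largest gradient is in the 221–236 m interval — the pycnocline.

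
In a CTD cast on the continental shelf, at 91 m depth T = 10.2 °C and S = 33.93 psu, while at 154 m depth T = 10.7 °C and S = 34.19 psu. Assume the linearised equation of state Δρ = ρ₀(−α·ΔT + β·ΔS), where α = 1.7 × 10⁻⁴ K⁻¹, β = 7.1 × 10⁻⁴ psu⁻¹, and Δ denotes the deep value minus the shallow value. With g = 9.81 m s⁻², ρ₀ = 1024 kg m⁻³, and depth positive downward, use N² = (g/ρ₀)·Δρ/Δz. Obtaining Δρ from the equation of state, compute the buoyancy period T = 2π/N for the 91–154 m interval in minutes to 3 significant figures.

26.6 min

ΔT = +0.5 K, ΔS = +0.26 psu (deep − shallow).
Δρ/ρ₀ = −αΔT + βΔS = -8.50 × 10⁻⁵ + 1.846 × 10⁻⁴ = 9.96 × 10⁻⁵, so Δρ ≈ 0.1020 kg m⁻³.
N² = (g/ρ₀)·Δρ/Δz = g·(Δρ/ρ₀)/Δz = 9.81 × 9.96 × 10⁻⁵ / 63 = 1.5509 × 10⁻⁵ s⁻².
N = √(1.5509 × 10⁻⁵) = 3.9381 × 10⁻³ rad s⁻¹ → T = 2π/N = 1.5955 × 10³ s = 26.592 min ≈ 26.6 min.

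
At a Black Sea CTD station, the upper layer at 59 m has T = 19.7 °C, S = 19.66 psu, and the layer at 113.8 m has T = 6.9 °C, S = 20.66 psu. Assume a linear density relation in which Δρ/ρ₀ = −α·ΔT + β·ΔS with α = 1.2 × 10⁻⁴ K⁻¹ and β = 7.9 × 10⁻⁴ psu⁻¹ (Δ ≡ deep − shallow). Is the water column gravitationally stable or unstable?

stable

ΔT = 6.9 − 19.7 = -12.8 K and ΔS = 20.66 − 19.66 = +1.00 psu (deep − shallow).
−αΔT = 1.536 × 10⁻³; βΔS = 7.90 × 10⁻⁴; sum Δρ/ρ₀ = 2.326 × 10⁻³.
Δρ/ρ₀ > 0, so Δρ > 0: deeper water is denser → statically stable.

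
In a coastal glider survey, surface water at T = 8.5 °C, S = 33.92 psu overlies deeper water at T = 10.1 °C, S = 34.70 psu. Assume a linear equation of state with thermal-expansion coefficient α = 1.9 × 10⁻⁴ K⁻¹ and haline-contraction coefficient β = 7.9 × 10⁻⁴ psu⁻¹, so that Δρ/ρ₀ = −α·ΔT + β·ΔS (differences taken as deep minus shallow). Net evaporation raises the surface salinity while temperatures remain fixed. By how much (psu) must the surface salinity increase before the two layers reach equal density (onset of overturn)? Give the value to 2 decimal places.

0.40 psu

Neutral buoyancy requires −α(T_deep − T_surf) + β(S_deep − S_surf′) = 0.
S_surf′ = S_deep − (α/β)·ΔT = 34.70 − (1.9 × 10⁻⁴/7.9 × 10⁻⁴)·(+1.6) = 34.3152 psu.
Increase required: 34.3152 − 33.92 = 0.3952 psu.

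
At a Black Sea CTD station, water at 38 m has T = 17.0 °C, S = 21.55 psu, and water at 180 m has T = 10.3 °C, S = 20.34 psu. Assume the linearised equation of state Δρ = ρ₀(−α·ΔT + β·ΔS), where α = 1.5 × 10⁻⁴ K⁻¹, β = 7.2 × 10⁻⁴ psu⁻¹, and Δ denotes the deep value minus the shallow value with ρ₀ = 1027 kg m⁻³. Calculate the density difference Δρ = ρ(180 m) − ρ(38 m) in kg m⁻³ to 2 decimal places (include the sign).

+0.14 kg m⁻³

ΔT = -6.7 K, ΔS = -1.21 psu (deep − shallow).
Δρ/ρ₀ = −(1.5 × 10⁻⁴)(-6.7) + (7.2 × 10⁻⁴)(-1.21) = 1.338 × 10⁻⁴.
Δρ = 1027 × (1.338 × 10⁻⁴) = +0.14 kg m⁻³.
Positive Δρ: denser below, stable.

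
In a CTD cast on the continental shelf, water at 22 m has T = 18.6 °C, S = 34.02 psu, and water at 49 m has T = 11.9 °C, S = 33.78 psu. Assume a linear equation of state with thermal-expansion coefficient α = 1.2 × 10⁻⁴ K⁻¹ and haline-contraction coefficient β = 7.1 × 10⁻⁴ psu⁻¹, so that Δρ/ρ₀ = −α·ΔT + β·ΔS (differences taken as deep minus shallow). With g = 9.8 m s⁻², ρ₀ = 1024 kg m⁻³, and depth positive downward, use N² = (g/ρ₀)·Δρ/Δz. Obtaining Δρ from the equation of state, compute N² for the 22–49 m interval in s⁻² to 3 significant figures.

ΔT = -6.7 K, ΔS = -0.24 psu (deep − shallow).
Δρ/ρ₀ = −αΔT + βΔS = 8.04 × 10⁻⁴ − 1.704 × 10⁻⁴ = 6.336 × 10⁻⁴, so Δρ ≈ 0.6488 kg m⁻³.
N² = (g/ρ₀)·Δρ/Δz = g·(Δρ/ρ₀)/Δz = 9.8 × 6.336 × 10⁻⁴ / 27 = 2.2997 × 10⁻⁴ s⁻² ≈ 2.30 × 10⁻⁴ s⁻².

2.30 × 10⁻⁴ s⁻²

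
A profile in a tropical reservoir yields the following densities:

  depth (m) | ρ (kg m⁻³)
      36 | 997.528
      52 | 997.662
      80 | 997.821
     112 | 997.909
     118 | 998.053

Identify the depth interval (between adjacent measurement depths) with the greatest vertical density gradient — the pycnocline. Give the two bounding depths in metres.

Compute the density gradient over each adjacent pair:
  36–52 m: Δρ/Δz = 0.134/16 = 8.4 × 10⁻³ kg m⁻⁴
  52–80 m: Δρ/Δz = 0.159/28 = 5.7 × 10⁻³ kg m⁻⁴
  80–112 m: Δρ/Δz = 0.088/32 = 2.7 × 10⁻³ kg m⁻⁴
  112–118 m: Δρ/Δz = 0.144/6 = 0.024 kg m⁻⁴
The largest gradient is in the 112–118 m interval — the pycnocline.

112–118 m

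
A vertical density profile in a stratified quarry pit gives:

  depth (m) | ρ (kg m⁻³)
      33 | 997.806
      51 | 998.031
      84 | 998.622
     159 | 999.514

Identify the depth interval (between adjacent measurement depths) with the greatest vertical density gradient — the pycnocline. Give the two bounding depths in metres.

Compute the density gradient over each adjacent pair:
  33–51 m: Δρ/Δz = 0.225/18 = 0.013 kg m⁻⁴
  51–84 m: Δρ/Δz = 0.591/33 = 0.018 kg m⁻⁴
  84–159 m: Δρ/Δz = 0.892/75 = 0.012 kg m⁻⁴
The largest gradient is in the 51–84 m interval — the pycnocline.

51–84 m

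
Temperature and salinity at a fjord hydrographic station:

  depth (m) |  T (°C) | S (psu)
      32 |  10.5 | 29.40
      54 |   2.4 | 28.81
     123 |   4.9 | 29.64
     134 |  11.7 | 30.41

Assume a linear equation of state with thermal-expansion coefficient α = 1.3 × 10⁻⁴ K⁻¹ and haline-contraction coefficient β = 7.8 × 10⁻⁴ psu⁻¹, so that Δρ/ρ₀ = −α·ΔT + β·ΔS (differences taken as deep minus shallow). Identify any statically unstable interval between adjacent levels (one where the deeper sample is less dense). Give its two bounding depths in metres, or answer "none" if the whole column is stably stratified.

Evaluate Δρ/ρ₀ = −αΔT + βΔS across each adjacent pair:
  32–54 m: −αΔT+βΔS = −(1.3 × 10⁻⁴)(-8.1)+(7.8 × 10⁻⁴)(-0.59) = 5.9 × 10⁻⁴ → stable
  54–123 m: −αΔT+βΔS = −(1.3 × 10⁻⁴)(+2.5)+(7.8 × 10⁻⁴)(+0.83) = 3.2 × 10⁻⁴ → stable
  123–134 m: −αΔT+βΔS = −(1.3 × 10⁻⁴)(+6.8)+(7.8 × 10⁻⁴)(+0.77) = -2.8 × 10⁻⁴ → UNSTABLE
The 123–134 m interval has Δρ < 0: lighter water underlies denser water.

123–134 m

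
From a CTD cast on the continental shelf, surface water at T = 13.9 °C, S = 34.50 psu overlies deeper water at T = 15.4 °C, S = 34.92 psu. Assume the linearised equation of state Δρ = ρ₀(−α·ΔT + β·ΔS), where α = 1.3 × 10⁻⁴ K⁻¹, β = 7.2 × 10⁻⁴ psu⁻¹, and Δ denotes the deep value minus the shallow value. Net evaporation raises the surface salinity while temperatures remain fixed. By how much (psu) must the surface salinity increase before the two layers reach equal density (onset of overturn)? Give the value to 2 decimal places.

0.15 psu

Neutral buoyancy requires −α(T_deep − T_surf) + β(S_deep − S_surf′) = 0.
S_surf′ = S_deep − (α/β)·ΔT = 34.92 − (1.3 × 10⁻⁴/7.2 × 10⁻⁴)·(+1.5) = 34.6492 psu.
Increase required: 34.6492 − 34.50 = 0.1492 psu.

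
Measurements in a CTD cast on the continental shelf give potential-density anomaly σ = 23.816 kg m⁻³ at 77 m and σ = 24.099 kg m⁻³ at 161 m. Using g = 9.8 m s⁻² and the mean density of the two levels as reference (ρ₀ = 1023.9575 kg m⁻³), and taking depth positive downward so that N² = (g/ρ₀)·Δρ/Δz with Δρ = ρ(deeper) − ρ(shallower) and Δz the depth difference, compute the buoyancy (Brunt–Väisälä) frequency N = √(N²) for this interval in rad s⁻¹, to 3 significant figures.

Δρ = 1024.099 − 1023.816 = 0.283 kg m⁻³ over Δz = 161 − 77 = 84 m.
N² = (9.8/1023.9575) × (0.283/84) = 3.2244 × 10⁻⁵ s⁻².
N = √(3.2244 × 10⁻⁵) = 5.6784 × 10⁻³ rad s⁻¹ ≈ 5.68 × 10⁻³ rad s⁻¹.

5.68 × 10⁻³ rad s⁻¹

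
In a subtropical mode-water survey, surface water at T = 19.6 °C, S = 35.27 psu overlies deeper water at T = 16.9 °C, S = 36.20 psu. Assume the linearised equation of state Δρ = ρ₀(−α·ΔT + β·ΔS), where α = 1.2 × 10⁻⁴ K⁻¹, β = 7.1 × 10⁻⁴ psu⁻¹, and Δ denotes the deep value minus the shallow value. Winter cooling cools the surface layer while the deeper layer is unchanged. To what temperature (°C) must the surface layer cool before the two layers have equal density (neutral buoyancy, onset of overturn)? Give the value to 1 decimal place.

Neutral buoyancy requires Δρ = 0, i.e. −α(T_deep − T_surf′) + β(S_deep − S_surf) = 0.
T_surf′ = T_deep − (β/α)·ΔS = 16.9 − (7.1 × 10⁻⁴/1.2 × 10⁻⁴)·(+0.93) = 11.397 °C.
Cooling required: 19.6 − (11.397) = 8.203 °C.

11.4 °C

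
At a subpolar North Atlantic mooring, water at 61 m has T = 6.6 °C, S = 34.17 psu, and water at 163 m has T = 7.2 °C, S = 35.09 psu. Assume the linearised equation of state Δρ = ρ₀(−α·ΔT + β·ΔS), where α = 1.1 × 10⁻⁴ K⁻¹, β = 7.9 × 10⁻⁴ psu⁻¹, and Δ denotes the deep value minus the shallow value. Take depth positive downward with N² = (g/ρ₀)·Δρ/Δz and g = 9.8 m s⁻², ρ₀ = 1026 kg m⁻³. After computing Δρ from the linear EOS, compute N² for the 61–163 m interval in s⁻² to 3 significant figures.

ΔT = +0.6 K, ΔS = +0.92 psu (deep − shallow).
Δρ/ρ₀ = −αΔT + βΔS = -6.60 × 10⁻⁵ + 7.268 × 10⁻⁴ = 6.608 × 10⁻⁴, so Δρ ≈ 0.6780 kg m⁻³.
N² = (g/ρ₀)·Δρ/Δz = g·(Δρ/ρ₀)/Δz = 9.8 × 6.608 × 10⁻⁴ / 102 = 6.3489 × 10⁻⁵ s⁻² ≈ 6.35 × 10⁻⁵ s⁻².

6.35 × 10⁻⁵ s⁻²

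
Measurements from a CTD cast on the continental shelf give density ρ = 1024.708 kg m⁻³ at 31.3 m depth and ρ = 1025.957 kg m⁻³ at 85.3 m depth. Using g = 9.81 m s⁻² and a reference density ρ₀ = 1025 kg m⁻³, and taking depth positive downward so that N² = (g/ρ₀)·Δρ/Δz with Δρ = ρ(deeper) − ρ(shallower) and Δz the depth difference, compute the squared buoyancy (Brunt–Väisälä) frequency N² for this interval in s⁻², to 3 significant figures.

Δρ = 1025.957 − 1024.708 = 1.249 kg m⁻³ over Δz = 85.3 − 31.3 = 54 m.
N² = (9.81/1025) × (1.249/54) = 2.2137 × 10⁻⁴ s⁻² ≈ 2.21 × 10⁻⁴ s⁻².

2.21 × 10⁻⁴ s⁻²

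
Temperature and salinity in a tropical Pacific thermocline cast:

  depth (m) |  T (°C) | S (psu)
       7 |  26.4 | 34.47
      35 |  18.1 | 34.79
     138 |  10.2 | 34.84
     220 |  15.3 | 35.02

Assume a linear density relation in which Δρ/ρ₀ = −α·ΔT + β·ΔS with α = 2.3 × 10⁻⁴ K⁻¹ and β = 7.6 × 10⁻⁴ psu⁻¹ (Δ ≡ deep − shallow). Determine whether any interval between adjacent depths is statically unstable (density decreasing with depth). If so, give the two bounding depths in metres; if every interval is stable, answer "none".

138–220 m

Evaluate Δρ/ρ₀ = −αΔT + βΔS across each adjacent pair:
  7–35 m: −αΔT+βΔS = −(2.3 × 10⁻⁴)(-8.3)+(7.6 × 10⁻⁴)(+0.32) = 2.2 × 10⁻³ → stable
  35–138 m: −αΔT+βΔS = −(2.3 × 10⁻⁴)(-7.9)+(7.6 × 10⁻⁴)(+0.05) = 1.9 × 10⁻³ → stable
  138–220 m: −αΔT+βΔS = −(2.3 × 10⁻⁴)(+5.1)+(7.6 × 10⁻⁴)(+0.18) = -1.0 × 10⁻³ → UNSTABLE
The 138–220 m interval has Δρ < 0: lighter water underlies denser water.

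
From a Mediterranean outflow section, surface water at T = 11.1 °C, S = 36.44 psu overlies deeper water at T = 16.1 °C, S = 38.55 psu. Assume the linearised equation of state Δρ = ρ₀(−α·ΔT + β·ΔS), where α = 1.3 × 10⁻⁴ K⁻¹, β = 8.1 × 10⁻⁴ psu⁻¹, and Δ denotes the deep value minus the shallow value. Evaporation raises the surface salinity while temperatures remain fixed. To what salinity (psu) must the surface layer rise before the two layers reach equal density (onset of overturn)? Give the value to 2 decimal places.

Neutral buoyancy requires −α(T_deep − T_surf) + β(S_deep − S_surf′) = 0.
S_surf′ = S_deep − (α/β)·ΔT = 38.55 − (1.3 × 10⁻⁴/8.1 × 10⁻⁴)·(+5.0) = 37.7475 psu.
Increase required: 37.7475 − 36.44 = 1.3075 psu.

37.75 psu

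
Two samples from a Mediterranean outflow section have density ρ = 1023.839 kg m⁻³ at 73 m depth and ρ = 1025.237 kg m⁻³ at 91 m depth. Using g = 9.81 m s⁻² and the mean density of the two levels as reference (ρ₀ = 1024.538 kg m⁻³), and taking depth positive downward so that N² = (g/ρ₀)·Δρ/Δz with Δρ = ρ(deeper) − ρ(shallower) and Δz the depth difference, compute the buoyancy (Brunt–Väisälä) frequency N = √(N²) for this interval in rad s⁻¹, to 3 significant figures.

Δρ = 1025.237 − 1023.839 = 1.398 kg m⁻³ over Δz = 91 − 73 = 18 m.
N² = (9.81/1024.538) × (1.398/18) = 7.4366 × 10⁻⁴ s⁻².
N = √(7.4366 × 10⁻⁴) = 0.027270 rad s⁻¹ ≈ 0.0273 rad s⁻¹.

0.0273 rad s⁻¹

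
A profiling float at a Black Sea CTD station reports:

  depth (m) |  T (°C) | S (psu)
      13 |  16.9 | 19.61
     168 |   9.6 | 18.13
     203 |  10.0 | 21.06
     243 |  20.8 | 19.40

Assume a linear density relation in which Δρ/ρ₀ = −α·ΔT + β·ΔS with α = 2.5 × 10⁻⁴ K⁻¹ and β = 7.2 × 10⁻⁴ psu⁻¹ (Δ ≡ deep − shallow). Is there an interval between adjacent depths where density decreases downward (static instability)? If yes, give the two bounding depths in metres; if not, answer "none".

203–243 m

Evaluate Δρ/ρ₀ = −αΔT + βΔS across each adjacent pair:
  13–168 m: −αΔT+βΔS = −(2.5 × 10⁻⁴)(-7.3)+(7.2 × 10⁻⁴)(-1.48) = 7.6 × 10⁻⁴ → stable
  168–203 m: −αΔT+βΔS = −(2.5 × 10⁻⁴)(+0.4)+(7.2 × 10⁻⁴)(+2.93) = 2.0 × 10⁻³ → stable
  203–243 m: −αΔT+βΔS = −(2.5 × 10⁻⁴)(+10.8)+(7.2 × 10⁻⁴)(-1.66) = -3.9 × 10⁻³ → UNSTABLE
The 203–243 m interval has Δρ < 0: lighter water underlies denser water.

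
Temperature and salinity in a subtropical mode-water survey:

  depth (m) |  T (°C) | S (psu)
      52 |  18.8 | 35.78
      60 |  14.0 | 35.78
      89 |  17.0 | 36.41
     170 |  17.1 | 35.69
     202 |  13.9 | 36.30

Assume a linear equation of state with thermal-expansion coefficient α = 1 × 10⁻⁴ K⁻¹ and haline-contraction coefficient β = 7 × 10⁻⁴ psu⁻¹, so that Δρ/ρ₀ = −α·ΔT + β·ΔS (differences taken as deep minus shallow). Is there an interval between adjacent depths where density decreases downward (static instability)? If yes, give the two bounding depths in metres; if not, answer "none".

Evaluate Δρ/ρ₀ = −αΔT + βΔS across each adjacent pair:
  52–60 m: −αΔT+βΔS = −(1 × 10⁻⁴)(-4.8)+(7 × 10⁻⁴)(+0.00) = 4.8 × 10⁻⁴ → stable
  60–89 m: −αΔT+βΔS = −(1 × 10⁻⁴)(+3.0)+(7 × 10⁻⁴)(+0.63) = 1.4 × 10⁻⁴ → stable
  89–170 m: −αΔT+βΔS = −(1 × 10⁻⁴)(+0.1)+(7 × 10⁻⁴)(-0.72) = -5.1 × 10⁻⁴ → UNSTABLE
  170–202 m: −αΔT+βΔS = −(1 × 10⁻⁴)(-3.2)+(7 × 10⁻⁴)(+0.61) = 7.5 × 10⁻⁴ → stable
The 89–170 m interval has Δρ < 0: lighter water underlies denser water.

89–170 m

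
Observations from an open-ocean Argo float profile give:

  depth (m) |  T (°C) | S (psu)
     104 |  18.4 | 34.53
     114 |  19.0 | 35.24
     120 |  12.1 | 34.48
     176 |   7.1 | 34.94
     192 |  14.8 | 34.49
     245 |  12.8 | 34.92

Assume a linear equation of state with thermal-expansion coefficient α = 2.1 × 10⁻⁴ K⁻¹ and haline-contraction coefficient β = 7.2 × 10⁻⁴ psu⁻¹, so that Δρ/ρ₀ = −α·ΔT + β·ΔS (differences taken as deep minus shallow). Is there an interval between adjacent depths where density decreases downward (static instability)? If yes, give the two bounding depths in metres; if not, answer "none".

176–192 m

Evaluate Δρ/ρ₀ = −αΔT + βΔS across each adjacent pair:
  104–114 m: −αΔT+βΔS = −(2.1 × 10⁻⁴)(+0.6)+(7.2 × 10⁻⁴)(+0.71) = 3.9 × 10⁻⁴ → stable
  114–120 m: −αΔT+βΔS = −(2.1 × 10⁻⁴)(-6.9)+(7.2 × 10⁻⁴)(-0.76) = 9.0 × 10⁻⁴ → stable
  120–176 m: −αΔT+βΔS = −(2.1 × 10⁻⁴)(-5.0)+(7.2 × 10⁻⁴)(+0.46) = 1.4 × 10⁻³ → stable
  176–192 m: −αΔT+βΔS = −(2.1 × 10⁻⁴)(+7.7)+(7.2 × 10⁻⁴)(-0.45) = -1.9 × 10⁻³ → UNSTABLE
  192–245 m: −αΔT+βΔS = −(2.1 × 10⁻⁴)(-2.0)+(7.2 × 10⁻⁴)(+0.43) = 7.3 × 10⁻⁴ → stable
The 176–192 m interval has Δρ < 0: lighter water underlies denser water.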